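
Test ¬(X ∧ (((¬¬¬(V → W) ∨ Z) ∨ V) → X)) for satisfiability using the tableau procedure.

Initial set: {T ¬(X ∧ (((¬¬¬(V → W) ∨ Z) ∨ V) → X))}.
T ¬(X ∧ (((¬¬¬(V → W) ∨ Z) ∨ V) → X)): β-rule — branch into F X  //  F (((¬¬¬(V → W) ∨ Z) ∨ V) → X).
  branch 1 (add F X):
    ○ open, literals {X=false}.
  branch 2 (add F (((¬¬¬(V → W) ∨ Z) ∨ V) → X)):
    F (((¬¬¬(V → W) ∨ Z) ∨ V) → X): α-rule — add T ((¬¬¬(V → W) ∨ Z) ∨ V), F X.
    T ((¬¬¬(V → W) ∨ Z) ∨ V): β-rule — branch into T (¬¬¬(V → W) ∨ Z)  //  T V.
      branch 2.1 (add T (¬¬¬(V → W) ∨ Z)):
        T (¬¬¬(V → W) ∨ Z): β-rule — branch into T ¬¬¬(V → W)  //  T Z.
          branch 2.1.1 (add T ¬¬¬(V → W)):
            T ¬¬¬(V → W): drop double negation, giving T ¬(V → W).
            T ¬(V → W): α-rule — add T V, F W.
            ○ open, literals {V=true, W=false, X=false}.
          branch 2.1.2 (add T Z):
            ○ open, literals {X=false, Z=true}.
      branch 2.2 (add T V):
        ○ open, literals {V=true, X=false}.
0 branches closed, 4 open.
An open branch gives a satisfying assignment: X=false.

Satisfiable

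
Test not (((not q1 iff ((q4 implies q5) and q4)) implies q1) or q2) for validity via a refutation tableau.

Not valid

Assume the negation and expand:
Initial set: {not not (((not q1 iff ((q4 implies q5) and q4)) implies q1) or q2)}.
not not (((not q1 iff ((q4 implies q5) and q4)) implies q1) or q2): β-rule — branch into ((not q1 iff ((q4 implies q5) and q4)) implies q1)  //  q2.
  branch 1 (add ((not q1 iff ((q4 implies q5) and q4)) implies q1)):
    ((not q1 iff ((q4 implies q5) and q4)) implies q1): β-rule — branch into not (not q1 iff ((q4 implies q5) and q4))  //  q1.
      branch 1.1 (add not (not q1 iff ((q4 implies q5) and q4))):
        not (not q1 iff ((q4 implies q5) and q4)): β-rule — branch into not q1, not ((q4 implies q5) and q4)  //  not not q1, ((q4 implies q5) and q4).
          branch 1.1.1 (add not q1, not ((q4 implies q5) and q4)):
            not ((q4 implies q5) and q4): β-rule — branch into not (q4 implies q5)  //  not q4.
              branch 1.1.1.1 (add not (q4 implies q5)):
                not (q4 implies q5): α-rule — add q4, not q5.
                ○ open, literals {q1=false, q4=true, q5=false}.
              branch 1.1.1.2 (add not q4):
                ○ open, literals {q1=false, q4=false}.
          branch 1.1.2 (add not not q1, ((q4 implies q5) and q4)):
            ((q4 implies q5) and q4): α-rule — add (q4 implies q5), q4.
            (q4 implies q5): β-rule — branch into not q4  //  q5.
              branch 1.1.2.1 (add not q4):
                × closes — contains both q4 and not q4.
              branch 1.1.2.2 (add q5):
                ○ open, literals {q1=true, q4=true, q5=true}.
      branch 1.2 (add q1):
        ○ open, literals {q1=true}.
  branch 2 (add q2):
    ○ open, literals {q2=true}.
1 branch closed, 5 open.
An open branch gives a countermodel: q1=false, q4=true, q5=false (unmentioned atoms arbitrary); under it the original formula is false.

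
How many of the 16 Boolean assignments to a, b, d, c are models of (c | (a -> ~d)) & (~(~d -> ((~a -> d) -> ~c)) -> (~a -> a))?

14

Initial set: {T ((c | (a -> ~d)) & (~(~d -> ((~a -> d) -> ~c)) -> (~a -> a)))}.
T ((c | (a -> ~d)) & (~(~d -> ((~a -> d) -> ~c)) -> (~a -> a))): α-rule — add T (c | (a -> ~d)), T (~(~d -> ((~a -> d) -> ~c)) -> (~a -> a)).
T (c | (a -> ~d)): β-rule — branch into T c  //  T (a -> ~d).
  branch 1 (add T c):
    T (~(~d -> ((~a -> d) -> ~c)) -> (~a -> a)): β-rule — branch into F ~(~d -> ((~a -> d) -> ~c))  //  T (~a -> a).
      branch 1.1 (add F ~(~d -> ((~a -> d) -> ~c))):
        F ~(~d -> ((~a -> d) -> ~c)): β-rule — branch into F ~d  //  T ((~a -> d) -> ~c).
          branch 1.1.1 (add F ~d):
            ○ open, literals {c=1, d=1}.
          branch 1.1.2 (add T ((~a -> d) -> ~c)):
            T ((~a -> d) -> ~c): β-rule — branch into F (~a -> d)  //  T ~c.
              branch 1.1.2.1 (add F (~a -> d)):
                F (~a -> d): α-rule — add T ~a, F d.
                ○ open, literals {a=0, c=1, d=0}.
              branch 1.1.2.2 (add T ~c):
                × closes — contains both c and ~c.
      branch 1.2 (add T (~a -> a)):
        T (~a -> a): β-rule — branch into F ~a  //  T a.
          branch 1.2.1 (add F ~a):
            ○ open, literals {a=1, c=1}.
          branch 1.2.2 (add T a):
            ○ open, literals {a=1, c=1}.
  branch 2 (add T (a -> ~d)):
    T (~(~d -> ((~a -> d) -> ~c)) -> (~a -> a)): β-rule — branch into F ~(~d -> ((~a -> d) -> ~c))  //  T (~a -> a).
      branch 2.1 (add F ~(~d -> ((~a -> d) -> ~c))):
        T (a -> ~d): β-rule — branch into F a  //  T ~d.
          branch 2.1.1 (add F a):
            F ~(~d -> ((~a -> d) -> ~c)): β-rule — branch into F ~d  //  T ((~a -> d) -> ~c).
              branch 2.1.1.1 (add F ~d):
                ○ open, literals {a=0, d=1}.
              branch 2.1.1.2 (add T ((~a -> d) -> ~c)):
                T ((~a -> d) -> ~c): β-rule — branch into F (~a -> d)  //  T ~c.
                  branch 2.1.1.2.1 (add F (~a -> d)):
                    F (~a -> d): α-rule — add T ~a, F d.
                    ○ open, literals {a=0, d=0}.
                  branch 2.1.1.2.2 (add T ~c):
                    ○ open, literals {a=0, c=0}.
          branch 2.1.2 (add T ~d):
            F ~(~d -> ((~a -> d) -> ~c)): β-rule — branch into F ~d  //  T ((~a -> d) -> ~c).
              branch 2.1.2.1 (add F ~d):
                × closes — contains both d and ~d.
              branch 2.1.2.2 (add T ((~a -> d) -> ~c)):
                T ((~a -> d) -> ~c): β-rule — branch into F (~a -> d)  //  T ~c.
                  branch 2.1.2.2.1 (add F (~a -> d)):
                    F (~a -> d): α-rule — add T ~a, F d.
                    ○ open, literals {a=0, d=0}.
                  branch 2.1.2.2.2 (add T ~c):
                    ○ open, literals {c=0, d=0}.
      branch 2.2 (add T (~a -> a)):
        T (a -> ~d): β-rule — branch into F a  //  T ~d.
          branch 2.2.1 (add F a):
            T (~a -> a): β-rule — branch into F ~a  //  T a.
              branch 2.2.1.1 (add F ~a):
                × closes — contains both a and ~a.
              branch 2.2.1.2 (add T a):
                × closes — contains both a and ~a.
          branch 2.2.2 (add T ~d):
            T (~a -> a): β-rule — branch into F ~a  //  T a.
              branch 2.2.2.1 (add F ~a):
                ○ open, literals {a=1, d=0}.
              branch 2.2.2.2 (add T a):
                ○ open, literals {a=1, d=0}.
4 branches closed, 11 open.
Each open branch fixes some atoms; the unmentioned ones are free. Counting distinct full assignments: branch {c=1, d=1} (a, b) contributes 4 new; branch {a=0, c=1, d=0} (b) contributes 2 new; branch {a=1, c=1} (b, d) contributes 2 new; branch {a=1, c=1} (b, d) contributes 0 new; branch {a=0, d=1} (b, c) contributes 2 new; branch {a=0, d=0} (b, c) contributes 2 new; branch {a=0, c=0} (b, d) contributes 0 new; branch {a=0, d=0} (b, c) contributes 0 new; branch {c=0, d=0} (a, b) contributes 2 new; branch {a=1, d=0} (b, c) contributes 0 new; branch {a=1, d=0} (b, c) contributes 0 new. Total: 14.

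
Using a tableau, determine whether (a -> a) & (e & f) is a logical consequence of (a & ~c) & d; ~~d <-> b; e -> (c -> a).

No

Initial set: {((a & ~c) & d); (~~d <-> b); (e -> (c -> a)); ~((a -> a) & (e & f))}.
((a & ~c) & d): α-rule — add (a & ~c), d.
(a & ~c): α-rule — add a, ~c.
(~~d <-> b): β-rule — branch into ~~d, b  //  ~~~d, ~b.
  branch 1 (add ~~d, b):
    ~~d: drop double negation, giving d.
    (e -> (c -> a)): β-rule — branch into ~e  //  (c -> a).
      branch 1.1 (add ~e):
        ~((a -> a) & (e & f)): β-rule — branch into ~(a -> a)  //  ~(e & f).
          branch 1.1.1 (add ~(a -> a)):
            ~(a -> a): α-rule — add a, ~a.
            × closes — contains both a and ~a.
          branch 1.1.2 (add ~(e & f)):
            ~(e & f): β-rule — branch into ~e  //  ~f.
              branch 1.1.2.1 (add ~e):
                ○ open, literals {a=T, b=T, c=F, d=T, e=F}.
              branch 1.1.2.2 (add ~f):
                ○ open, literals {a=T, b=T, c=F, d=T, e=F, f=F}.
      branch 1.2 (add (c -> a)):
        ~((a -> a) & (e & f)): β-rule — branch into ~(a -> a)  //  ~(e & f).
          branch 1.2.1 (add ~(a -> a)):
            ~(a -> a): α-rule — add a, ~a.
            × closes — contains both a and ~a.
          branch 1.2.2 (add ~(e & f)):
            (c -> a): β-rule — branch into ~c  //  a.
              branch 1.2.2.1 (add ~c):
                ~(e & f): β-rule — branch into ~e  //  ~f.
                  branch 1.2.2.1.1 (add ~e):
                    ○ open, literals {a=T, b=T, c=F, d=T, e=F}.
                  branch 1.2.2.1.2 (add ~f):
                    ○ open, literals {a=T, b=T, c=F, d=T, f=F}.
              branch 1.2.2.2 (add a):
                ~(e & f): β-rule — branch into ~e  //  ~f.
                  branch 1.2.2.2.1 (add ~e):
                    ○ open, literals {a=T, b=T, c=F, d=T, e=F}.
                  branch 1.2.2.2.2 (add ~f):
                    ○ open, literals {a=T, b=T, c=F, d=T, f=F}.
  branch 2 (add ~~~d, ~b):
    ~~~d: drop double negation, giving ~d.
    × closes — contains both d and ~d.
3 branches closed, 6 open.
An open branch gives a countermodel: a=T, b=T, c=F, d=T, e=F (unmentioned atoms arbitrary); the premises hold there but the conclusion fails.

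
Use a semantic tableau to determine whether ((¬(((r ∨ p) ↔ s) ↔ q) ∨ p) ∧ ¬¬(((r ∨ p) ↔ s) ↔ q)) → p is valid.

Assume the negation and expand:
Initial set: {F (((¬(((r ∨ p) ↔ s) ↔ q) ∨ p) ∧ ¬¬(((r ∨ p) ↔ s) ↔ q)) → p)}.
F (((¬(((r ∨ p) ↔ s) ↔ q) ∨ p) ∧ ¬¬(((r ∨ p) ↔ s) ↔ q)) → p): α-rule — add T ((¬(((r ∨ p) ↔ s) ↔ q) ∨ p) ∧ ¬¬(((r ∨ p) ↔ s) ↔ q)), F p.
T ((¬(((r ∨ p) ↔ s) ↔ q) ∨ p) ∧ ¬¬(((r ∨ p) ↔ s) ↔ q)): α-rule — add T (¬(((r ∨ p) ↔ s) ↔ q) ∨ p), T ¬¬(((r ∨ p) ↔ s) ↔ q).
T ¬¬(((r ∨ p) ↔ s) ↔ q): drop double negation, giving T (((r ∨ p) ↔ s) ↔ q).
T (¬(((r ∨ p) ↔ s) ↔ q) ∨ p): β-rule — branch into T ¬(((r ∨ p) ↔ s) ↔ q)  //  T p.
  branch 1 (add T ¬(((r ∨ p) ↔ s) ↔ q)):
    T (((r ∨ p) ↔ s) ↔ q): β-rule — branch into T ((r ∨ p) ↔ s), T q  //  F ((r ∨ p) ↔ s), F q.
      branch 1.1 (add T ((r ∨ p) ↔ s), T q):
        T ¬(((r ∨ p) ↔ s) ↔ q): β-rule — branch into T ((r ∨ p) ↔ s), F q  //  F ((r ∨ p) ↔ s), T q.
          branch 1.1.1 (add T ((r ∨ p) ↔ s), F q):
            × closes — contains both q and ¬q.
          branch 1.1.2 (add F ((r ∨ p) ↔ s), T q):
            T ((r ∨ p) ↔ s): β-rule — branch into T (r ∨ p), T s  //  F (r ∨ p), F s.
              branch 1.1.2.1 (add T (r ∨ p), T s):
                F ((r ∨ p) ↔ s): β-rule — branch into T (r ∨ p), F s  //  F (r ∨ p), T s.
                  branch 1.1.2.1.1 (add T (r ∨ p), F s):
                    × closes — contains both s and ¬s.
                  branch 1.1.2.1.2 (add F (r ∨ p), T s):
                    F (r ∨ p): α-rule — add F r, F p.
                    T (r ∨ p): β-rule — branch into T r  //  T p.
                      branch 1.1.2.1.2.1 (add T r):
                        × closes — contains both r and ¬r.
                      branch 1.1.2.1.2.2 (add T p):
                        × closes — contains both p and ¬p.
              branch 1.1.2.2 (add F (r ∨ p), F s):
                F (r ∨ p): α-rule — add F r, F p.
                F ((r ∨ p) ↔ s): β-rule — branch into T (r ∨ p), F s  //  F (r ∨ p), T s.
                  branch 1.1.2.2.1 (add T (r ∨ p), F s):
                    T (r ∨ p): β-rule — branch into T r  //  T p.
                      branch 1.1.2.2.1.1 (add T r):
                        × closes — contains both r and ¬r.
                      branch 1.1.2.2.1.2 (add T p):
                        × closes — contains both p and ¬p.
                  branch 1.1.2.2.2 (add F (r ∨ p), T s):
                    × closes — contains both s and ¬s.
      branch 1.2 (add F ((r ∨ p) ↔ s), F q):
        T ¬(((r ∨ p) ↔ s) ↔ q): β-rule — branch into T ((r ∨ p) ↔ s), F q  //  F ((r ∨ p) ↔ s), T q.
          branch 1.2.1 (add T ((r ∨ p) ↔ s), F q):
            F ((r ∨ p) ↔ s): β-rule — branch into T (r ∨ p), F s  //  F (r ∨ p), T s.
              branch 1.2.1.1 (add T (r ∨ p), F s):
                T ((r ∨ p) ↔ s): β-rule — branch into T (r ∨ p), T s  //  F (r ∨ p), F s.
                  branch 1.2.1.1.1 (add T (r ∨ p), T s):
                    × closes — contains both s and ¬s.
                  branch 1.2.1.1.2 (add F (r ∨ p), F s):
                    F (r ∨ p): α-rule — add F r, F p.
                    T (r ∨ p): β-rule — branch into T r  //  T p.
                      branch 1.2.1.1.2.1 (add T r):
                        × closes — contains both r and ¬r.
                      branch 1.2.1.1.2.2 (add T p):
                        × closes — contains both p and ¬p.
              branch 1.2.1.2 (add F (r ∨ p), T s):
                F (r ∨ p): α-rule — add F r, F p.
                T ((r ∨ p) ↔ s): β-rule — branch into T (r ∨ p), T s  //  F (r ∨ p), F s.
                  branch 1.2.1.2.1 (add T (r ∨ p), T s):
                    T (r ∨ p): β-rule — branch into T r  //  T p.
                      branch 1.2.1.2.1.1 (add T r):
                        × closes — contains both r and ¬r.
                      branch 1.2.1.2.1.2 (add T p):
                        × closes — contains both p and ¬p.
                  branch 1.2.1.2.2 (add F (r ∨ p), F s):
                    × closes — contains both s and ¬s.
          branch 1.2.2 (add F ((r ∨ p) ↔ s), T q):
            × closes — contains both q and ¬q.
  branch 2 (add T p):
    × closes — contains both p and ¬p.
All 15 branches close.
Every branch closed, so the negation is unsatisfiable and the formula is valid.

Valid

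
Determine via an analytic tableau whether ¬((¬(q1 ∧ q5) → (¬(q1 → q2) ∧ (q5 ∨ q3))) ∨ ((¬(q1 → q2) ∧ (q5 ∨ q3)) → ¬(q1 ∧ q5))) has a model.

Initial set: {¬((¬(q1 ∧ q5) → (¬(q1 → q2) ∧ (q5 ∨ q3))) ∨ ((¬(q1 → q2) ∧ (q5 ∨ q3)) → ¬(q1 ∧ q5)))}.
¬((¬(q1 ∧ q5) → (¬(q1 → q2) ∧ (q5 ∨ q3))) ∨ ((¬(q1 → q2) ∧ (q5 ∨ q3)) → ¬(q1 ∧ q5))): α-rule — add ¬(¬(q1 ∧ q5) → (¬(q1 → q2) ∧ (q5 ∨ q3))), ¬((¬(q1 → q2) ∧ (q5 ∨ q3)) → ¬(q1 ∧ q5)).
¬(¬(q1 ∧ q5) → (¬(q1 → q2) ∧ (q5 ∨ q3))): α-rule — add ¬(q1 ∧ q5), ¬(¬(q1 → q2) ∧ (q5 ∨ q3)).
¬((¬(q1 → q2) ∧ (q5 ∨ q3)) → ¬(q1 ∧ q5)): α-rule — add (¬(q1 → q2) ∧ (q5 ∨ q3)), ¬¬(q1 ∧ q5).
(¬(q1 → q2) ∧ (q5 ∨ q3)): α-rule — add ¬(q1 → q2), (q5 ∨ q3).
¬¬(q1 ∧ q5): α-rule — add q1, q5.
¬(q1 → q2): α-rule — add q1, ¬q2.
¬(q1 ∧ q5): β-rule — branch into ¬q1  //  ¬q5.
  branch 1 (add ¬q1):
    × closes — contains both q1 and ¬q1.
  branch 2 (add ¬q5):
    × closes — contains both q5 and ¬q5.
All 2 branches close.
Every branch closed; the formula is unsatisfiable.

Unsatisfiable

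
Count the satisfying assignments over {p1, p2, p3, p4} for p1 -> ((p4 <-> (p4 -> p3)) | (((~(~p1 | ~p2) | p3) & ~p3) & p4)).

Initial set: {(p1 -> ((p4 <-> (p4 -> p3)) | (((~(~p1 | ~p2) | p3) & ~p3) & p4)))}.
(p1 -> ((p4 <-> (p4 -> p3)) | (((~(~p1 | ~p2) | p3) & ~p3) & p4))): β-rule — branch into ~p1  //  ((p4 <-> (p4 -> p3)) | (((~(~p1 | ~p2) | p3) & ~p3) & p4)).
  branch 1 (add ~p1):
    ○ open, literals {p1=F}.
  branch 2 (add ((p4 <-> (p4 -> p3)) | (((~(~p1 | ~p2) | p3) & ~p3) & p4))):
    ((p4 <-> (p4 -> p3)) | (((~(~p1 | ~p2) | p3) & ~p3) & p4)): β-rule — branch into (p4 <-> (p4 -> p3))  //  (((~(~p1 | ~p2) | p3) & ~p3) & p4).
      branch 2.1 (add (p4 <-> (p4 -> p3))):
        (p4 <-> (p4 -> p3)): β-rule — branch into p4, (p4 -> p3)  //  ~p4, ~(p4 -> p3).
          branch 2.1.1 (add p4, (p4 -> p3)):
            (p4 -> p3): β-rule — branch into ~p4  //  p3.
              branch 2.1.1.1 (add ~p4):
                × closes — contains both p4 and ~p4.
              branch 2.1.1.2 (add p3):
                ○ open, literals {p3=T, p4=T}.
          branch 2.1.2 (add ~p4, ~(p4 -> p3)):
            ~(p4 -> p3): α-rule — add p4, ~p3.
            × closes — contains both p4 and ~p4.
      branch 2.2 (add (((~(~p1 | ~p2) | p3) & ~p3) & p4)):
        (((~(~p1 | ~p2) | p3) & ~p3) & p4): α-rule — add ((~(~p1 | ~p2) | p3) & ~p3), p4.
        ((~(~p1 | ~p2) | p3) & ~p3): α-rule — add (~(~p1 | ~p2) | p3), ~p3.
        (~(~p1 | ~p2) | p3): β-rule — branch into ~(~p1 | ~p2)  //  p3.
          branch 2.2.1 (add ~(~p1 | ~p2)):
            ~(~p1 | ~p2): α-rule — add ~~p1, ~~p2.
            ○ open, literals {p1=T, p2=T, p3=F, p4=T}.
          branch 2.2.2 (add p3):
            × closes — contains both p3 and ~p3.
3 branches closed, 3 open.
Each open branch fixes some atoms; the unmentioned ones are free. Counting distinct full assignments: branch {p1=F} (p2, p3, p4) contributes 8 new; branch {p3=T, p4=T} (p1, p2) contributes 2 new; branch {p1=T, p2=T, p3=F, p4=T} (none free) contributes 1 new. Total: 11.

11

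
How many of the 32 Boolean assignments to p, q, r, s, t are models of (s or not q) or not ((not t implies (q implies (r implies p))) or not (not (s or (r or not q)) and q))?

24

Initial set: {((s or not q) or not ((not t implies (q implies (r implies p))) or not (not (s or (r or not q)) and q)))}.
((s or not q) or not ((not t implies (q implies (r implies p))) or not (not (s or (r or not q)) and q))): β-rule — branch into (s or not q)  //  not ((not t implies (q implies (r implies p))) or not (not (s or (r or not q)) and q)).
  branch 1 (add (s or not q)):
    (s or not q): β-rule — branch into s  //  not q.
      branch 1.1 (add s):
        ○ open, literals {s=T}.
      branch 1.2 (add not q):
        ○ open, literals {q=F}.
  branch 2 (add not ((not t implies (q implies (r implies p))) or not (not (s or (r or not q)) and q))):
    not ((not t implies (q implies (r implies p))) or not (not (s or (r or not q)) and q)): α-rule — add not (not t implies (q implies (r implies p))), not not (not (s or (r or not q)) and q).
    not (not t implies (q implies (r implies p))): α-rule — add not t, not (q implies (r implies p)).
    not not (not (s or (r or not q)) and q): α-rule — add not (s or (r or not q)), q.
    not (q implies (r implies p)): α-rule — add q, not (r implies p).
    not (s or (r or not q)): α-rule — add not s, not (r or not q).
    not (r implies p): α-rule — add r, not p.
    not (r or not q): α-rule — add not r, not not q.
    × closes — contains both r and not r.
1 branch closed, 2 open.
Each open branch fixes some atoms; the unmentioned ones are free. Counting distinct full assignments: branch {s=T} (p, q, r, t) contributes 16 new; branch {q=F} (p, r, s, t) contributes 8 new. Total: 24.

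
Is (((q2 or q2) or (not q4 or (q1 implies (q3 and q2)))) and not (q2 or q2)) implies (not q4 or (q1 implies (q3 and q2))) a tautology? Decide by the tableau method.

Valid

Assume the negation and expand:
Initial set: {not ((((q2 or q2) or (not q4 or (q1 implies (q3 and q2)))) and not (q2 or q2)) implies (not q4 or (q1 implies (q3 and q2))))}.
not ((((q2 or q2) or (not q4 or (q1 implies (q3 and q2)))) and not (q2 or q2)) implies (not q4 or (q1 implies (q3 and q2)))): α-rule — add (((q2 or q2) or (not q4 or (q1 implies (q3 and q2)))) and not (q2 or q2)), not (not q4 or (q1 implies (q3 and q2))).
(((q2 or q2) or (not q4 or (q1 implies (q3 and q2)))) and not (q2 or q2)): α-rule — add ((q2 or q2) or (not q4 or (q1 implies (q3 and q2)))), not (q2 or q2).
not (not q4 or (q1 implies (q3 and q2))): α-rule — add not not q4, not (q1 implies (q3 and q2)).
not (q2 or q2): α-rule — add not q2, not q2.
not (q1 implies (q3 and q2)): α-rule — add q1, not (q3 and q2).
((q2 or q2) or (not q4 or (q1 implies (q3 and q2)))): β-rule — branch into (q2 or q2)  //  (not q4 or (q1 implies (q3 and q2))).
  branch 1 (add (q2 or q2)):
    not (q3 and q2): β-rule — branch into not q3  //  not q2.
      branch 1.1 (add not q3):
        (q2 or q2): β-rule — branch into q2  //  q2.
          branch 1.1.1 (add q2):
            × closes — contains both q2 and not q2.
          branch 1.1.2 (add q2):
            × closes — contains both q2 and not q2.
      branch 1.2 (add not q2):
        (q2 or q2): β-rule — branch into q2  //  q2.
          branch 1.2.1 (add q2):
            × closes — contains both q2 and not q2.
          branch 1.2.2 (add q2):
            × closes — contains both q2 and not q2.
  branch 2 (add (not q4 or (q1 implies (q3 and q2)))):
    not (q3 and q2): β-rule — branch into not q3  //  not q2.
      branch 2.1 (add not q3):
        (not q4 or (q1 implies (q3 and q2))): β-rule — branch into not q4  //  (q1 implies (q3 and q2)).
          branch 2.1.1 (add not q4):
            × closes — contains both q4 and not q4.
          branch 2.1.2 (add (q1 implies (q3 and q2))):
            (q1 implies (q3 and q2)): β-rule — branch into not q1  //  (q3 and q2).
              branch 2.1.2.1 (add not q1):
                × closes — contains both q1 and not q1.
              branch 2.1.2.2 (add (q3 and q2)):
                (q3 and q2): α-rule — add q3, q2.
                × closes — contains both q3 and not q3.
      branch 2.2 (add not q2):
        (not q4 or (q1 implies (q3 and q2))): β-rule — branch into not q4  //  (q1 implies (q3 and q2)).
          branch 2.2.1 (add not q4):
            × closes — contains both q4 and not q4.
          branch 2.2.2 (add (q1 implies (q3 and q2))):
            (q1 implies (q3 and q2)): β-rule — branch into not q1  //  (q3 and q2).
              branch 2.2.2.1 (add not q1):
                × closes — contains both q1 and not q1.
              branch 2.2.2.2 (add (q3 and q2)):
                (q3 and q2): α-rule — add q3, q2.
                × closes — contains both q2 and not q2.
All 10 branches close.
Every branch closed, so the negation is unsatisfiable and the formula is valid.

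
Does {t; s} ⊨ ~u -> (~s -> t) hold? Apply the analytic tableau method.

Initial set: {t; s; ~(~u -> (~s -> t))}.
~(~u -> (~s -> t)): α-rule — add ~u, ~(~s -> t).
~(~s -> t): α-rule — add ~s, ~t.
× closes — contains both s and ~s.
All 1 branch closes.
Every branch closed, so the premises entail the conclusion.

Yes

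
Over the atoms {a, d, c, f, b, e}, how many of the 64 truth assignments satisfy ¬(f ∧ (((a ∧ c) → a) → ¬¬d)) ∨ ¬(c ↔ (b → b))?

Initial set: {(¬(f ∧ (((a ∧ c) → a) → ¬¬d)) ∨ ¬(c ↔ (b → b)))}.
(¬(f ∧ (((a ∧ c) → a) → ¬¬d)) ∨ ¬(c ↔ (b → b))): β-rule — branch into ¬(f ∧ (((a ∧ c) → a) → ¬¬d))  //  ¬(c ↔ (b → b)).
  branch 1 (add ¬(f ∧ (((a ∧ c) → a) → ¬¬d))):
    ¬(f ∧ (((a ∧ c) → a) → ¬¬d)): β-rule — branch into ¬f  //  ¬(((a ∧ c) → a) → ¬¬d).
      branch 1.1 (add ¬f):
        ○ open, literals {f=false}.
      branch 1.2 (add ¬(((a ∧ c) → a) → ¬¬d)):
        ¬(((a ∧ c) → a) → ¬¬d): α-rule — add ((a ∧ c) → a), ¬¬¬d.
        ¬¬¬d: drop double negation, giving ¬d.
        ((a ∧ c) → a): β-rule — branch into ¬(a ∧ c)  //  a.
          branch 1.2.1 (add ¬(a ∧ c)):
            ¬(a ∧ c): β-rule — branch into ¬a  //  ¬c.
              branch 1.2.1.1 (add ¬a):
                ○ open, literals {a=false, d=false}.
              branch 1.2.1.2 (add ¬c):
                ○ open, literals {c=false, d=false}.
          branch 1.2.2 (add a):
            ○ open, literals {a=true, d=false}.
  branch 2 (add ¬(c ↔ (b → b))):
    ¬(c ↔ (b → b)): β-rule — branch into c, ¬(b → b)  //  ¬c, (b → b).
      branch 2.1 (add c, ¬(b → b)):
        ¬(b → b): α-rule — add b, ¬b.
        × closes — contains both b and ¬b.
      branch 2.2 (add ¬c, (b → b)):
        (b → b): β-rule — branch into ¬b  //  b.
          branch 2.2.1 (add ¬b):
            ○ open, literals {b=false, c=false}.
          branch 2.2.2 (add b):
            ○ open, literals {b=true, c=false}.
1 branch closed, 6 open.
Each open branch fixes some atoms; the unmentioned ones are free. Counting distinct full assignments: branch {f=false} (a, d, c, b, e) contributes 32 new; branch {a=false, d=false} (c, f, b, e) contributes 8 new; branch {c=false, d=false} (a, f, b, e) contributes 4 new; branch {a=true, d=false} (c, f, b, e) contributes 4 new; branch {b=false, c=false} (a, d, f, e) contributes 4 new; branch {b=true, c=false} (a, d, f, e) contributes 4 new. Total: 56.

56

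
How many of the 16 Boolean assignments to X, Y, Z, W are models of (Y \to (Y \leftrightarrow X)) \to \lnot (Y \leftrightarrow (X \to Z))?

Initial set: {((Y \to (Y \leftrightarrow X)) \to \lnot (Y \leftrightarrow (X \to Z)))}.
((Y \to (Y \leftrightarrow X)) \to \lnot (Y \leftrightarrow (X \to Z))): β-rule — branch into \lnot (Y \to (Y \leftrightarrow X))  //  \lnot (Y \leftrightarrow (X \to Z)).
  branch 1 (add \lnot (Y \to (Y \leftrightarrow X))):
    \lnot (Y \to (Y \leftrightarrow X)): α-rule — add Y, \lnot (Y \leftrightarrow X).
    \lnot (Y \leftrightarrow X): β-rule — branch into Y, \lnot X  //  \lnot Y, X.
      branch 1.1 (add Y, \lnot X):
        ○ open, literals {X=0, Y=1}.
      branch 1.2 (add \lnot Y, X):
        × closes — contains both Y and \lnot Y.
  branch 2 (add \lnot (Y \leftrightarrow (X \to Z))):
    \lnot (Y \leftrightarrow (X \to Z)): β-rule — branch into Y, \lnot (X \to Z)  //  \lnot Y, (X \to Z).
      branch 2.1 (add Y, \lnot (X \to Z)):
        \lnot (X \to Z): α-rule — add X, \lnot Z.
        ○ open, literals {X=1, Y=1, Z=0}.
      branch 2.2 (add \lnot Y, (X \to Z)):
        (X \to Z): β-rule — branch into \lnot X  //  Z.
          branch 2.2.1 (add \lnot X):
            ○ open, literals {X=0, Y=0}.
          branch 2.2.2 (add Z):
            ○ open, literals {Y=0, Z=1}.
1 branch closed, 4 open.
Each open branch fixes some atoms; the unmentioned ones are free. Counting distinct full assignments: branch {X=0, Y=1} (Z, W) contributes 4 new; branch {X=1, Y=1, Z=0} (W) contributes 2 new; branch {X=0, Y=0} (Z, W) contributes 4 new; branch {Y=0, Z=1} (X, W) contributes 2 new. Total: 12.

12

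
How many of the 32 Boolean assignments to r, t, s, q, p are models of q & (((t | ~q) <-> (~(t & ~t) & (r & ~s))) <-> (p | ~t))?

10

Initial set: {(q & (((t | ~q) <-> (~(t & ~t) & (r & ~s))) <-> (p | ~t)))}.
(q & (((t | ~q) <-> (~(t & ~t) & (r & ~s))) <-> (p | ~t))): α-rule — add q, (((t | ~q) <-> (~(t & ~t) & (r & ~s))) <-> (p | ~t)).
(((t | ~q) <-> (~(t & ~t) & (r & ~s))) <-> (p | ~t)): β-rule — branch into ((t | ~q) <-> (~(t & ~t) & (r & ~s))), (p | ~t)  //  ~((t | ~q) <-> (~(t & ~t) & (r & ~s))), ~(p | ~t).
  branch 1 (add ((t | ~q) <-> (~(t & ~t) & (r & ~s))), (p | ~t)):
    ((t | ~q) <-> (~(t & ~t) & (r & ~s))): β-rule — branch into (t | ~q), (~(t & ~t) & (r & ~s))  //  ~(t | ~q), ~(~(t & ~t) & (r & ~s)).
      branch 1.1 (add (t | ~q), (~(t & ~t) & (r & ~s))):
        (~(t & ~t) & (r & ~s)): α-rule — add ~(t & ~t), (r & ~s).
        (r & ~s): α-rule — add r, ~s.
        (p | ~t): β-rule — branch into p  //  ~t.
          branch 1.1.1 (add p):
            (t | ~q): β-rule — branch into t  //  ~q.
              branch 1.1.1.1 (add t):
                ~(t & ~t): β-rule — branch into ~t  //  ~~t.
                  branch 1.1.1.1.1 (add ~t):
                    × closes — contains both t and ~t.
                  branch 1.1.1.1.2 (add ~~t):
                    ○ open, literals {p=true, q=true, r=true, s=false, t=true}.
              branch 1.1.1.2 (add ~q):
                × closes — contains both q and ~q.
          branch 1.1.2 (add ~t):
            (t | ~q): β-rule — branch into t  //  ~q.
              branch 1.1.2.1 (add t):
                × closes — contains both t and ~t.
              branch 1.1.2.2 (add ~q):
                × closes — contains both q and ~q.
      branch 1.2 (add ~(t | ~q), ~(~(t & ~t) & (r & ~s))):
        ~(t | ~q): α-rule — add ~t, ~~q.
        (p | ~t): β-rule — branch into p  //  ~t.
          branch 1.2.1 (add p):
            ~(~(t & ~t) & (r & ~s)): β-rule — branch into ~~(t & ~t)  //  ~(r & ~s).
              branch 1.2.1.1 (add ~~(t & ~t)):
                ~~(t & ~t): α-rule — add t, ~t.
                × closes — contains both t and ~t.
              branch 1.2.1.2 (add ~(r & ~s)):
                ~(r & ~s): β-rule — branch into ~r  //  ~~s.
                  branch 1.2.1.2.1 (add ~r):
                    ○ open, literals {p=true, q=true, r=false, t=false}.
                  branch 1.2.1.2.2 (add ~~s):
                    ○ open, literals {p=true, q=true, s=true, t=false}.
          branch 1.2.2 (add ~t):
            ~(~(t & ~t) & (r & ~s)): β-rule — branch into ~~(t & ~t)  //  ~(r & ~s).
              branch 1.2.2.1 (add ~~(t & ~t)):
                ~~(t & ~t): α-rule — add t, ~t.
                × closes — contains both t and ~t.
              branch 1.2.2.2 (add ~(r & ~s)):
                ~(r & ~s): β-rule — branch into ~r  //  ~~s.
                  branch 1.2.2.2.1 (add ~r):
                    ○ open, literals {q=true, r=false, t=false}.
                  branch 1.2.2.2.2 (add ~~s):
                    ○ open, literals {q=true, s=true, t=false}.
  branch 2 (add ~((t | ~q) <-> (~(t & ~t) & (r & ~s))), ~(p | ~t)):
    ~(p | ~t): α-rule — add ~p, ~~t.
    ~((t | ~q) <-> (~(t & ~t) & (r & ~s))): β-rule — branch into (t | ~q), ~(~(t & ~t) & (r & ~s))  //  ~(t | ~q), (~(t & ~t) & (r & ~s)).
      branch 2.1 (add (t | ~q), ~(~(t & ~t) & (r & ~s))):
        (t | ~q): β-rule — branch into t  //  ~q.
          branch 2.1.1 (add t):
            ~(~(t & ~t) & (r & ~s)): β-rule — branch into ~~(t & ~t)  //  ~(r & ~s).
              branch 2.1.1.1 (add ~~(t & ~t)):
                ~~(t & ~t): α-rule — add t, ~t.
                × closes — contains both t and ~t.
              branch 2.1.1.2 (add ~(r & ~s)):
                ~(r & ~s): β-rule — branch into ~r  //  ~~s.
                  branch 2.1.1.2.1 (add ~r):
                    ○ open, literals {p=false, q=true, r=false, t=true}.
                  branch 2.1.1.2.2 (add ~~s):
                    ○ open, literals {p=false, q=true, s=true, t=true}.
          branch 2.1.2 (add ~q):
            × closes — contains both q and ~q.
      branch 2.2 (add ~(t | ~q), (~(t & ~t) & (r & ~s))):
        ~(t | ~q): α-rule — add ~t, ~~q.
        × closes — contains both t and ~t.
9 branches closed, 7 open.
Each open branch fixes some atoms; the unmentioned ones are free. Counting distinct full assignments: branch {p=true, q=true, r=true, s=false, t=true} (none free) contributes 1 new; branch {p=true, q=true, r=false, t=false} (s) contributes 2 new; branch {p=true, q=true, s=true, t=false} (r) contributes 1 new; branch {q=true, r=false, t=false} (s, p) contributes 2 new; branch {q=true, s=true, t=false} (r, p) contributes 1 new; branch {p=false, q=true, r=false, t=true} (s) contributes 2 new; branch {p=false, q=true, s=true, t=true} (r) contributes 1 new. Total: 10.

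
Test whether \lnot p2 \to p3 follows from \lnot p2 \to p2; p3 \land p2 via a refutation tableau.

Yes

Initial set: {(\lnot p2 \to p2); (p3 \land p2); \lnot (\lnot p2 \to p3)}.
(p3 \land p2): α-rule — add p3, p2.
\lnot (\lnot p2 \to p3): α-rule — add \lnot p2, \lnot p3.
× closes — contains both p2 and \lnot p2.
All 1 branch closes.
Every branch closed, so the premises entail the conclusion.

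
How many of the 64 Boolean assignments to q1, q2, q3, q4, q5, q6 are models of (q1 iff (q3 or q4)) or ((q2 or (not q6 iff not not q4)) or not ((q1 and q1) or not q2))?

56

Initial set: {((q1 iff (q3 or q4)) or ((q2 or (not q6 iff not not q4)) or not ((q1 and q1) or not q2)))}.
((q1 iff (q3 or q4)) or ((q2 or (not q6 iff not not q4)) or not ((q1 and q1) or not q2))): β-rule — branch into (q1 iff (q3 or q4))  //  ((q2 or (not q6 iff not not q4)) or not ((q1 and q1) or not q2)).
  branch 1 (add (q1 iff (q3 or q4))):
    (q1 iff (q3 or q4)): β-rule — branch into q1, (q3 or q4)  //  not q1, not (q3 or q4).
      branch 1.1 (add q1, (q3 or q4)):
        (q3 or q4): β-rule — branch into q3  //  q4.
          branch 1.1.1 (add q3):
            ○ open, literals {q1=true, q3=true}.
          branch 1.1.2 (add q4):
            ○ open, literals {q1=true, q4=true}.
      branch 1.2 (add not q1, not (q3 or q4)):
        not (q3 or q4): α-rule — add not q3, not q4.
        ○ open, literals {q1=false, q3=false, q4=false}.
  branch 2 (add ((q2 or (not q6 iff not not q4)) or not ((q1 and q1) or not q2))):
    ((q2 or (not q6 iff not not q4)) or not ((q1 and q1) or not q2)): β-rule — branch into (q2 or (not q6 iff not not q4))  //  not ((q1 and q1) or not q2).
      branch 2.1 (add (q2 or (not q6 iff not not q4))):
        (q2 or (not q6 iff not not q4)): β-rule — branch into q2  //  (not q6 iff not not q4).
          branch 2.1.1 (add q2):
            ○ open, literals {q2=true}.
          branch 2.1.2 (add (not q6 iff not not q4)):
            (not q6 iff not not q4): β-rule — branch into not q6, not not q4  //  not not q6, not not not q4.
              branch 2.1.2.1 (add not q6, not not q4):
                not not q4: drop double negation, giving q4.
                ○ open, literals {q4=true, q6=false}.
              branch 2.1.2.2 (add not not q6, not not not q4):
                not not not q4: drop double negation, giving not q4.
                ○ open, literals {q4=false, q6=true}.
      branch 2.2 (add not ((q1 and q1) or not q2)):
        not ((q1 and q1) or not q2): α-rule — add not (q1 and q1), not not q2.
        not (q1 and q1): β-rule — branch into not q1  //  not q1.
          branch 2.2.1 (add not q1):
            ○ open, literals {q1=false, q2=true}.
          branch 2.2.2 (add not q1):
            ○ open, literals {q1=false, q2=true}.
0 branches closed, 8 open.
Each open branch fixes some atoms; the unmentioned ones are free. Counting distinct full assignments: branch {q1=true, q3=true} (q2, q4, q5, q6) contributes 16 new; branch {q1=true, q4=true} (q2, q3, q5, q6) contributes 8 new; branch {q1=false, q3=false, q4=false} (q2, q5, q6) contributes 8 new; branch {q2=true} (q1, q3, q4, q5, q6) contributes 16 new; branch {q4=true, q6=false} (q1, q2, q3, q5) contributes 4 new; branch {q4=false, q6=true} (q1, q2, q3, q5) contributes 4 new; branch {q1=false, q2=true} (q3, q4, q5, q6) contributes 0 new; branch {q1=false, q2=true} (q3, q4, q5, q6) contributes 0 new. Total: 56.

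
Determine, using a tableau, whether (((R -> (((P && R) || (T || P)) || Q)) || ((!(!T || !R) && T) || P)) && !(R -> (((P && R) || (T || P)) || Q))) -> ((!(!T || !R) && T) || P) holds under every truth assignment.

Valid

Assume the negation and expand:
Initial set: {F ((((R -> (((P && R) || (T || P)) || Q)) || ((!(!T || !R) && T) || P)) && !(R -> (((P && R) || (T || P)) || Q))) -> ((!(!T || !R) && T) || P))}.
F ((((R -> (((P && R) || (T || P)) || Q)) || ((!(!T || !R) && T) || P)) && !(R -> (((P && R) || (T || P)) || Q))) -> ((!(!T || !R) && T) || P)): α-rule — add T (((R -> (((P && R) || (T || P)) || Q)) || ((!(!T || !R) && T) || P)) && !(R -> (((P && R) || (T || P)) || Q))), F ((!(!T || !R) && T) || P).
T (((R -> (((P && R) || (T || P)) || Q)) || ((!(!T || !R) && T) || P)) && !(R -> (((P && R) || (T || P)) || Q))): α-rule — add T ((R -> (((P && R) || (T || P)) || Q)) || ((!(!T || !R) && T) || P)), T !(R -> (((P && R) || (T || P)) || Q)).
F ((!(!T || !R) && T) || P): α-rule — add F (!(!T || !R) && T), F P.
T !(R -> (((P && R) || (T || P)) || Q)): α-rule — add T R, F (((P && R) || (T || P)) || Q).
F (((P && R) || (T || P)) || Q): α-rule — add F ((P && R) || (T || P)), F Q.
F ((P && R) || (T || P)): α-rule — add F (P && R), F (T || P).
F (T || P): α-rule — add F T, F P.
T ((R -> (((P && R) || (T || P)) || Q)) || ((!(!T || !R) && T) || P)): β-rule — branch into T (R -> (((P && R) || (T || P)) || Q))  //  T ((!(!T || !R) && T) || P).
  branch 1 (add T (R -> (((P && R) || (T || P)) || Q))):
    F (!(!T || !R) && T): β-rule — branch into F !(!T || !R)  //  F T.
      branch 1.1 (add F !(!T || !R)):
        F (P && R): β-rule — branch into F P  //  F R.
          branch 1.1.1 (add F P):
            T (R -> (((P && R) || (T || P)) || Q)): β-rule — branch into F R  //  T (((P && R) || (T || P)) || Q).
              branch 1.1.1.1 (add F R):
                × closes — contains both R and !R.
              branch 1.1.1.2 (add T (((P && R) || (T || P)) || Q)):
                F !(!T || !R): β-rule — branch into T !T  //  T !R.
                  branch 1.1.1.2.1 (add T !T):
                    T (((P && R) || (T || P)) || Q): β-rule — branch into T ((P && R) || (T || P))  //  T Q.
                      branch 1.1.1.2.1.1 (add T ((P && R) || (T || P))):
                        T ((P && R) || (T || P)): β-rule — branch into T (P && R)  //  T (T || P).
                          branch 1.1.1.2.1.1.1 (add T (P && R)):
                            T (P && R): α-rule — add T P, T R.
                            × closes — contains both P and !P.
                          branch 1.1.1.2.1.1.2 (add T (T || P)):
                            T (T || P): β-rule — branch into T T  //  T P.
                              branch 1.1.1.2.1.1.2.1 (add T T):
                                × closes — contains both T and !T.
                              branch 1.1.1.2.1.1.2.2 (add T P):
                                × closes — contains both P and !P.
                      branch 1.1.1.2.1.2 (add T Q):
                        × closes — contains both Q and !Q.
                  branch 1.1.1.2.2 (add T !R):
                    × closes — contains both R and !R.
          branch 1.1.2 (add F R):
            × closes — contains both R and !R.
      branch 1.2 (add F T):
        F (P && R): β-rule — branch into F P  //  F R.
          branch 1.2.1 (add F P):
            T (R -> (((P && R) || (T || P)) || Q)): β-rule — branch into F R  //  T (((P && R) || (T || P)) || Q).
              branch 1.2.1.1 (add F R):
                × closes — contains both R and !R.
              branch 1.2.1.2 (add T (((P && R) || (T || P)) || Q)):
                T (((P && R) || (T || P)) || Q): β-rule — branch into T ((P && R) || (T || P))  //  T Q.
                  branch 1.2.1.2.1 (add T ((P && R) || (T || P))):
                    T ((P && R) || (T || P)): β-rule — branch into T (P && R)  //  T (T || P).
                      branch 1.2.1.2.1.1 (add T (P && R)):
                        T (P && R): α-rule — add T P, T R.
                        × closes — contains both P and !P.
                      branch 1.2.1.2.1.2 (add T (T || P)):
                        T (T || P): β-rule — branch into T T  //  T P.
                          branch 1.2.1.2.1.2.1 (add T T):
                            × closes — contains both T and !T.
                          branch 1.2.1.2.1.2.2 (add T P):
                            × closes — contains both P and !P.
                  branch 1.2.1.2.2 (add T Q):
                    × closes — contains both Q and !Q.
          branch 1.2.2 (add F R):
            × closes — contains both R and !R.
  branch 2 (add T ((!(!T || !R) && T) || P)):
    F (!(!T || !R) && T): β-rule — branch into F !(!T || !R)  //  F T.
      branch 2.1 (add F !(!T || !R)):
        F (P && R): β-rule — branch into F P  //  F R.
          branch 2.1.1 (add F P):
            T ((!(!T || !R) && T) || P): β-rule — branch into T (!(!T || !R) && T)  //  T P.
              branch 2.1.1.1 (add T (!(!T || !R) && T)):
                T (!(!T || !R) && T): α-rule — add T !(!T || !R), T T.
                × closes — contains both T and !T.
              branch 2.1.1.2 (add T P):
                × closes — contains both P and !P.
          branch 2.1.2 (add F R):
            × closes — contains both R and !R.
      branch 2.2 (add F T):
        F (P && R): β-rule — branch into F P  //  F R.
          branch 2.2.1 (add F P):
            T ((!(!T || !R) && T) || P): β-rule — branch into T (!(!T || !R) && T)  //  T P.
              branch 2.2.1.1 (add T (!(!T || !R) && T)):
                T (!(!T || !R) && T): α-rule — add T !(!T || !R), T T.
                × closes — contains both T and !T.
              branch 2.2.1.2 (add T P):
                × closes — contains both P and !P.
          branch 2.2.2 (add F R):
            × closes — contains both R and !R.
All 19 branches close.
Every branch closed, so the negation is unsatisfiable and the formula is valid.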